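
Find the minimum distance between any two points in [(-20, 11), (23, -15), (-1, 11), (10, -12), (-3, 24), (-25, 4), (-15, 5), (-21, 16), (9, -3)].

Computing all pairwise distances among 9 points:

d((-20, 11), (23, -15)) = 50.2494
d((-20, 11), (-1, 11)) = 19.0
d((-20, 11), (10, -12)) = 37.8021
d((-20, 11), (-3, 24)) = 21.4009
d((-20, 11), (-25, 4)) = 8.6023
d((-20, 11), (-15, 5)) = 7.8102
d((-20, 11), (-21, 16)) = 5.099 <-- minimum
d((-20, 11), (9, -3)) = 32.2025
d((23, -15), (-1, 11)) = 35.3836
d((23, -15), (10, -12)) = 13.3417
d((23, -15), (-3, 24)) = 46.8722
d((23, -15), (-25, 4)) = 51.6236
d((23, -15), (-15, 5)) = 42.9418
d((23, -15), (-21, 16)) = 53.8238
d((23, -15), (9, -3)) = 18.4391
d((-1, 11), (10, -12)) = 25.4951
d((-1, 11), (-3, 24)) = 13.1529
d((-1, 11), (-25, 4)) = 25.0
d((-1, 11), (-15, 5)) = 15.2315
d((-1, 11), (-21, 16)) = 20.6155
d((-1, 11), (9, -3)) = 17.2047
d((10, -12), (-3, 24)) = 38.2753
d((10, -12), (-25, 4)) = 38.4838
d((10, -12), (-15, 5)) = 30.2324
d((10, -12), (-21, 16)) = 41.7732
d((10, -12), (9, -3)) = 9.0554
d((-3, 24), (-25, 4)) = 29.7321
d((-3, 24), (-15, 5)) = 22.4722
d((-3, 24), (-21, 16)) = 19.6977
d((-3, 24), (9, -3)) = 29.5466
d((-25, 4), (-15, 5)) = 10.0499
d((-25, 4), (-21, 16)) = 12.6491
d((-25, 4), (9, -3)) = 34.7131
d((-15, 5), (-21, 16)) = 12.53
d((-15, 5), (9, -3)) = 25.2982
d((-21, 16), (9, -3)) = 35.5106

Closest pair: (-20, 11) and (-21, 16) with distance 5.099

The closest pair is (-20, 11) and (-21, 16) with Euclidean distance 5.099. For 9 points, brute-force pairwise comparison is shown above. For large n, the divide-and-conquer algorithm (sort by x, recurse on halves, check the dividing strip) achieves O(n log n).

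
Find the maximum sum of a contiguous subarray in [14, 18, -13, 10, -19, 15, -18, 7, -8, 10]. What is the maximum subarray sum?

Using Kadane's algorithm on [14, 18, -13, 10, -19, 15, -18, 7, -8, 10]:

Scanning through the array:
Position 1 (value 18): max_ending_here = 32, max_so_far = 32
Position 2 (value -13): max_ending_here = 19, max_so_far = 32
Position 3 (value 10): max_ending_here = 29, max_so_far = 32
Position 4 (value -19): max_ending_here = 10, max_so_far = 32
Position 5 (value 15): max_ending_here = 25, max_so_far = 32
Position 6 (value -18): max_ending_here = 7, max_so_far = 32
Position 7 (value 7): max_ending_here = 14, max_so_far = 32
Position 8 (value -8): max_ending_here = 6, max_so_far = 32
Position 9 (value 10): max_ending_here = 16, max_so_far = 32

Maximum subarray: [14, 18]
Maximum sum: 32

The maximum subarray is [14, 18] with sum 32. This subarray runs from index 0 to index 1.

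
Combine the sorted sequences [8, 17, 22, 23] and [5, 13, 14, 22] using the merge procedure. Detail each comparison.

Merging process:

Compare 8 vs 5: take 5 from right. Merged: [5]
Compare 8 vs 13: take 8 from left. Merged: [5, 8]
Compare 17 vs 13: take 13 from right. Merged: [5, 8, 13]
Compare 17 vs 14: take 14 from right. Merged: [5, 8, 13, 14]
Compare 17 vs 22: take 17 from left. Merged: [5, 8, 13, 14, 17]
Compare 22 vs 22: take 22 from left. Merged: [5, 8, 13, 14, 17, 22]
Compare 23 vs 22: take 22 from right. Merged: [5, 8, 13, 14, 17, 22, 22]
Append remaining from left: [23]. Merged: [5, 8, 13, 14, 17, 22, 22, 23]

Final merged array: [5, 8, 13, 14, 17, 22, 22, 23]
Total comparisons: 7

The merged array is [5, 8, 13, 14, 17, 22, 22, 23], requiring 7 comparisons. The merge step runs in O(n) time where n is the total number of elements.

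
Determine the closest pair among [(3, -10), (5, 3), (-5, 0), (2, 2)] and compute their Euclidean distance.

Computing all pairwise distances among 4 points:

d((3, -10), (5, 3)) = 13.1529
d((3, -10), (-5, 0)) = 12.8062
d((3, -10), (2, 2)) = 12.0416
d((5, 3), (-5, 0)) = 10.4403
d((5, 3), (2, 2)) = 3.1623 <-- minimum
d((-5, 0), (2, 2)) = 7.2801

Closest pair: (5, 3) and (2, 2) with distance 3.1623

The closest pair is (5, 3) and (2, 2) with Euclidean distance 3.1623. For 4 points, brute-force pairwise comparison is shown above. For large n, the divide-and-conquer algorithm (sort by x, recurse on halves, check the dividing strip) achieves O(n log n).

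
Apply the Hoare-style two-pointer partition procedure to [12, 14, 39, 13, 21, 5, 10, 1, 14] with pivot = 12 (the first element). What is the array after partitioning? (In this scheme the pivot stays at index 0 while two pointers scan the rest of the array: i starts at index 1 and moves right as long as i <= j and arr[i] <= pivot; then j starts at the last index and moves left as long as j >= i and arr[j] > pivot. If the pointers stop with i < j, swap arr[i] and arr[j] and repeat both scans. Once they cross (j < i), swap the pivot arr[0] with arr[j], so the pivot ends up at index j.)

Hoare-style two-pointer partition with pivot = 12:

Initial array: [12, 14, 39, 13, 21, 5, 10, 1, 14]

Pointers start at i = 1, j = 8.
i stops at index 1 (arr[1]=14 > 12), j stops at index 7 (arr[7]=1 <= 12): swap arr[1] and arr[7], array becomes [12, 1, 39, 13, 21, 5, 10, 14, 14]
i stops at index 2 (arr[2]=39 > 12), j stops at index 6 (arr[6]=10 <= 12): swap arr[2] and arr[6], array becomes [12, 1, 10, 13, 21, 5, 39, 14, 14]
i stops at index 3 (arr[3]=13 > 12), j stops at index 5 (arr[5]=5 <= 12): swap arr[3] and arr[5], array becomes [12, 1, 10, 5, 21, 13, 39, 14, 14]
i ends at 4, j ends at 3: the pointers have crossed (j < i), so scanning stops.

Swap pivot arr[0] with arr[3] to place pivot at position 3: [5, 1, 10, 12, 21, 13, 39, 14, 14]
Pivot position: 3

After partitioning with pivot 12, the array becomes [5, 1, 10, 12, 21, 13, 39, 14, 14]. The pivot is placed at index 3. All elements to the left of the pivot are <= 12, and all elements to the right are > 12.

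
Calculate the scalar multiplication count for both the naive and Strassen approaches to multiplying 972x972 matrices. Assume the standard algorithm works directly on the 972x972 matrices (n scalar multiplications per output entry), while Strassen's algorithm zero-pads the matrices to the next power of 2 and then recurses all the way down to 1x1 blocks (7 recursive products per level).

Matrix multiplication for 972x972 matrices:

Strassen's algorithm requires power-of-2 dimensions. Pad 972x972 to 1024x1024 (next power of 2).

Standard algorithm: 972^3 = 918330048 multiplications
Strassen's algorithm: 7^(log2(1024)) = 7^10 = 282475249 multiplications
Savings: 918330048 - 282475249 = 635854799 multiplications

Standard: 918330048 multiplications (972^3). Strassen: 282475249 multiplications (7^10, after padding to 1024x1024). Strassen reduces 8 recursive multiplications to 7 at each level.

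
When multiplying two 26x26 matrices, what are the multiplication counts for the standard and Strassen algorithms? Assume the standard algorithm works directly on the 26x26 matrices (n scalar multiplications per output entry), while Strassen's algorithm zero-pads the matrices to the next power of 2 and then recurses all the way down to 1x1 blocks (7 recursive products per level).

Matrix multiplication for 26x26 matrices:

Strassen's algorithm requires power-of-2 dimensions. Pad 26x26 to 32x32 (next power of 2).

Standard algorithm: 26^3 = 17576 multiplications
Strassen's algorithm: 7^(log2(32)) = 7^5 = 16807 multiplications
Savings: 17576 - 16807 = 769 multiplications

Standard: 17576 multiplications (26^3). Strassen: 16807 multiplications (7^5, after padding to 32x32). Strassen reduces 8 recursive multiplications to 7 at each level.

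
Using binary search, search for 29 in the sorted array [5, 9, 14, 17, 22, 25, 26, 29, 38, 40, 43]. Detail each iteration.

Binary search for 29 in [5, 9, 14, 17, 22, 25, 26, 29, 38, 40, 43]:

lo=0, hi=10, mid=5, arr[mid]=25 -> 25 < 29, search right half
lo=6, hi=10, mid=8, arr[mid]=38 -> 38 > 29, search left half
lo=6, hi=7, mid=6, arr[mid]=26 -> 26 < 29, search right half
lo=7, hi=7, mid=7, arr[mid]=29 -> Found target at index 7!

Binary search finds 29 at index 7 after 4 comparisons. The search repeatedly halves the search space by comparing with the middle element.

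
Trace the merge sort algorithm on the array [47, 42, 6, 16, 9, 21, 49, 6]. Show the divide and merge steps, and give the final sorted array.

Merge sort trace:

Split: [47, 42, 6, 16, 9, 21, 49, 6] -> [47, 42, 6, 16] and [9, 21, 49, 6]
  Split: [47, 42, 6, 16] -> [47, 42] and [6, 16]
    Split: [47, 42] -> [47] and [42]
    Merge: [47] + [42] -> [42, 47]
    Split: [6, 16] -> [6] and [16]
    Merge: [6] + [16] -> [6, 16]
  Merge: [42, 47] + [6, 16] -> [6, 16, 42, 47]
  Split: [9, 21, 49, 6] -> [9, 21] and [49, 6]
    Split: [9, 21] -> [9] and [21]
    Merge: [9] + [21] -> [9, 21]
    Split: [49, 6] -> [49] and [6]
    Merge: [49] + [6] -> [6, 49]
  Merge: [9, 21] + [6, 49] -> [6, 9, 21, 49]
Merge: [6, 16, 42, 47] + [6, 9, 21, 49] -> [6, 6, 9, 16, 21, 42, 47, 49]

Final sorted array: [6, 6, 9, 16, 21, 42, 47, 49]

The merge sort proceeds by recursively splitting the array and merging sorted halves.
After all merges, the sorted array is [6, 6, 9, 16, 21, 42, 47, 49].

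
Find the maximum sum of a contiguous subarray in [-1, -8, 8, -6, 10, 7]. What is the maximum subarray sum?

Using Kadane's algorithm on [-1, -8, 8, -6, 10, 7]:

Scanning through the array:
Position 1 (value -8): max_ending_here = -8, max_so_far = -1
Position 2 (value 8): max_ending_here = 8, max_so_far = 8
Position 3 (value -6): max_ending_here = 2, max_so_far = 8
Position 4 (value 10): max_ending_here = 12, max_so_far = 12
Position 5 (value 7): max_ending_here = 19, max_so_far = 19

Maximum subarray: [8, -6, 10, 7]
Maximum sum: 19

The maximum subarray is [8, -6, 10, 7] with sum 19. This subarray runs from index 2 to index 5.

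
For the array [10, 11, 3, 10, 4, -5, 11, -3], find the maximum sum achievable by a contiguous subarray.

Using Kadane's algorithm on [10, 11, 3, 10, 4, -5, 11, -3]:

Scanning through the array:
Position 1 (value 11): max_ending_here = 21, max_so_far = 21
Position 2 (value 3): max_ending_here = 24, max_so_far = 24
Position 3 (value 10): max_ending_here = 34, max_so_far = 34
Position 4 (value 4): max_ending_here = 38, max_so_far = 38
Position 5 (value -5): max_ending_here = 33, max_so_far = 38
Position 6 (value 11): max_ending_here = 44, max_so_far = 44
Position 7 (value -3): max_ending_here = 41, max_so_far = 44

Maximum subarray: [10, 11, 3, 10, 4, -5, 11]
Maximum sum: 44

The maximum subarray is [10, 11, 3, 10, 4, -5, 11] with sum 44. This subarray runs from index 0 to index 6.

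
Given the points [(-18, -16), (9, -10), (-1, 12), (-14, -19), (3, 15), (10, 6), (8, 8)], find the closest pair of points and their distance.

Computing all pairwise distances among 7 points:

d((-18, -16), (9, -10)) = 27.6586
d((-18, -16), (-1, 12)) = 32.7567
d((-18, -16), (-14, -19)) = 5.0
d((-18, -16), (3, 15)) = 37.4433
d((-18, -16), (10, 6)) = 35.609
d((-18, -16), (8, 8)) = 35.3836
d((9, -10), (-1, 12)) = 24.1661
d((9, -10), (-14, -19)) = 24.6982
d((9, -10), (3, 15)) = 25.7099
d((9, -10), (10, 6)) = 16.0312
d((9, -10), (8, 8)) = 18.0278
d((-1, 12), (-14, -19)) = 33.6155
d((-1, 12), (3, 15)) = 5.0
d((-1, 12), (10, 6)) = 12.53
d((-1, 12), (8, 8)) = 9.8489
d((-14, -19), (3, 15)) = 38.0132
d((-14, -19), (10, 6)) = 34.6554
d((-14, -19), (8, 8)) = 34.8281
d((3, 15), (10, 6)) = 11.4018
d((3, 15), (8, 8)) = 8.6023
d((10, 6), (8, 8)) = 2.8284 <-- minimum

Closest pair: (10, 6) and (8, 8) with distance 2.8284

The closest pair is (10, 6) and (8, 8) with Euclidean distance 2.8284. For 7 points, brute-force pairwise comparison is shown above. For large n, the divide-and-conquer algorithm (sort by x, recurse on halves, check the dividing strip) achieves O(n log n).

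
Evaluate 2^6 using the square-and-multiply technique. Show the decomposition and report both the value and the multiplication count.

Computing 2^6 by squaring (build up from 2^1; each line after the first costs one multiplication):

2^1 = 2
2^2 = (2^1)^2 = 2^2 = 4
2^3 = 2 * 2^2 = 2 * 4 = 8
2^6 = (2^3)^2 = 8^2 = 64

Result: 64
Multiplications needed: 3 (3 lines after 2^1)

2^6 = 64. Using exponentiation by squaring, this requires 3 multiplications. The key idea: if the exponent is even, square the half-power; if odd, multiply by the base once.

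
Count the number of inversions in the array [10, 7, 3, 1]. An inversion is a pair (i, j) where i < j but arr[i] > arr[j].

Finding inversions in [10, 7, 3, 1]:

(0, 1): arr[0]=10 > arr[1]=7
(0, 2): arr[0]=10 > arr[2]=3
(0, 3): arr[0]=10 > arr[3]=1
(1, 2): arr[1]=7 > arr[2]=3
(1, 3): arr[1]=7 > arr[3]=1
(2, 3): arr[2]=3 > arr[3]=1

Total inversions: 6

The array has 6 inversion(s): (0,1), (0,2), (0,3), (1,2), (1,3), (2,3). Each pair (i,j) satisfies i < j and arr[i] > arr[j].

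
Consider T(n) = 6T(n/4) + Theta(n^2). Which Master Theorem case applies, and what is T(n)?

Master Theorem for T(n) = 6T(n/4) + O(n^2):

a = 6, b = 4, c = 2
log_b(a) = log_4(6) = 1.2925

Case 3: c = 2 > log_4(6) = 1.2925
T(n) = O(n^2) = O(n^2)

For T(n) = 6T(n/4) + O(n^2): log_4(6) = 1.2925. This is Case 3 of the Master Theorem (c > log_b(a), work dominated by root), giving O(n^2).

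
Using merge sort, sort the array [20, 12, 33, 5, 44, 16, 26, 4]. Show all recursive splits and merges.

Merge sort trace:

Split: [20, 12, 33, 5, 44, 16, 26, 4] -> [20, 12, 33, 5] and [44, 16, 26, 4]
  Split: [20, 12, 33, 5] -> [20, 12] and [33, 5]
    Split: [20, 12] -> [20] and [12]
    Merge: [20] + [12] -> [12, 20]
    Split: [33, 5] -> [33] and [5]
    Merge: [33] + [5] -> [5, 33]
  Merge: [12, 20] + [5, 33] -> [5, 12, 20, 33]
  Split: [44, 16, 26, 4] -> [44, 16] and [26, 4]
    Split: [44, 16] -> [44] and [16]
    Merge: [44] + [16] -> [16, 44]
    Split: [26, 4] -> [26] and [4]
    Merge: [26] + [4] -> [4, 26]
  Merge: [16, 44] + [4, 26] -> [4, 16, 26, 44]
Merge: [5, 12, 20, 33] + [4, 16, 26, 44] -> [4, 5, 12, 16, 20, 26, 33, 44]

Final sorted array: [4, 5, 12, 16, 20, 26, 33, 44]

The merge sort proceeds by recursively splitting the array and merging sorted halves.
After all merges, the sorted array is [4, 5, 12, 16, 20, 26, 33, 44].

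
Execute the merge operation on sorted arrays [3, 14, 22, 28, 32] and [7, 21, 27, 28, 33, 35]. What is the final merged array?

Merging process:

Compare 3 vs 7: take 3 from left. Merged: [3]
Compare 14 vs 7: take 7 from right. Merged: [3, 7]
Compare 14 vs 21: take 14 from left. Merged: [3, 7, 14]
Compare 22 vs 21: take 21 from right. Merged: [3, 7, 14, 21]
Compare 22 vs 27: take 22 from left. Merged: [3, 7, 14, 21, 22]
Compare 28 vs 27: take 27 from right. Merged: [3, 7, 14, 21, 22, 27]
Compare 28 vs 28: take 28 from left. Merged: [3, 7, 14, 21, 22, 27, 28]
Compare 32 vs 28: take 28 from right. Merged: [3, 7, 14, 21, 22, 27, 28, 28]
Compare 32 vs 33: take 32 from left. Merged: [3, 7, 14, 21, 22, 27, 28, 28, 32]
Append remaining from right: [33, 35]. Merged: [3, 7, 14, 21, 22, 27, 28, 28, 32, 33, 35]

Final merged array: [3, 7, 14, 21, 22, 27, 28, 28, 32, 33, 35]
Total comparisons: 9

The merged array is [3, 7, 14, 21, 22, 27, 28, 28, 32, 33, 35], requiring 9 comparisons. The merge step runs in O(n) time where n is the total number of elements.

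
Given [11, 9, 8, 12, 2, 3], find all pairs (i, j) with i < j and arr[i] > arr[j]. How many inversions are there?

Finding inversions in [11, 9, 8, 12, 2, 3]:

(0, 1): arr[0]=11 > arr[1]=9
(0, 2): arr[0]=11 > arr[2]=8
(0, 4): arr[0]=11 > arr[4]=2
(0, 5): arr[0]=11 > arr[5]=3
(1, 2): arr[1]=9 > arr[2]=8
(1, 4): arr[1]=9 > arr[4]=2
(1, 5): arr[1]=9 > arr[5]=3
(2, 4): arr[2]=8 > arr[4]=2
(2, 5): arr[2]=8 > arr[5]=3
(3, 4): arr[3]=12 > arr[4]=2
(3, 5): arr[3]=12 > arr[5]=3

Total inversions: 11

The array has 11 inversion(s): (0,1), (0,2), (0,4), (0,5), (1,2), (1,4), (1,5), (2,4), (2,5), (3,4), (3,5). Each pair (i,j) satisfies i < j and arr[i] > arr[j].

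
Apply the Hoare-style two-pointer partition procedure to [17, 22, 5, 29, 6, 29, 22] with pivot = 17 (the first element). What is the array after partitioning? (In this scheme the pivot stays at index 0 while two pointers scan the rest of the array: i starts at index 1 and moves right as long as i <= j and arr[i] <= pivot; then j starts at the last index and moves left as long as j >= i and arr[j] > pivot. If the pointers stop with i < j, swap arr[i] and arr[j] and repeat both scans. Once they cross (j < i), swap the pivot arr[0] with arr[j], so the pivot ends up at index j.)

Hoare-style two-pointer partition with pivot = 17:

Initial array: [17, 22, 5, 29, 6, 29, 22]

Pointers start at i = 1, j = 6.
i stops at index 1 (arr[1]=22 > 17), j stops at index 4 (arr[4]=6 <= 17): swap arr[1] and arr[4], array becomes [17, 6, 5, 29, 22, 29, 22]
i ends at 3, j ends at 2: the pointers have crossed (j < i), so scanning stops.

Swap pivot arr[0] with arr[2] to place pivot at position 2: [5, 6, 17, 29, 22, 29, 22]
Pivot position: 2

After partitioning with pivot 17, the array becomes [5, 6, 17, 29, 22, 29, 22]. The pivot is placed at index 2. All elements to the left of the pivot are <= 17, and all elements to the right are > 17.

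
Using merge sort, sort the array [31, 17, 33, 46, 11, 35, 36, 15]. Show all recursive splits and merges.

Merge sort trace:

Split: [31, 17, 33, 46, 11, 35, 36, 15] -> [31, 17, 33, 46] and [11, 35, 36, 15]
  Split: [31, 17, 33, 46] -> [31, 17] and [33, 46]
    Split: [31, 17] -> [31] and [17]
    Merge: [31] + [17] -> [17, 31]
    Split: [33, 46] -> [33] and [46]
    Merge: [33] + [46] -> [33, 46]
  Merge: [17, 31] + [33, 46] -> [17, 31, 33, 46]
  Split: [11, 35, 36, 15] -> [11, 35] and [36, 15]
    Split: [11, 35] -> [11] and [35]
    Merge: [11] + [35] -> [11, 35]
    Split: [36, 15] -> [36] and [15]
    Merge: [36] + [15] -> [15, 36]
  Merge: [11, 35] + [15, 36] -> [11, 15, 35, 36]
Merge: [17, 31, 33, 46] + [11, 15, 35, 36] -> [11, 15, 17, 31, 33, 35, 36, 46]

Final sorted array: [11, 15, 17, 31, 33, 35, 36, 46]

The merge sort proceeds by recursively splitting the array and merging sorted halves.
After all merges, the sorted array is [11, 15, 17, 31, 33, 35, 36, 46].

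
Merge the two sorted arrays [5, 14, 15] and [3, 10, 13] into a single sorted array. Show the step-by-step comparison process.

Merging process:

Compare 5 vs 3: take 3 from right. Merged: [3]
Compare 5 vs 10: take 5 from left. Merged: [3, 5]
Compare 14 vs 10: take 10 from right. Merged: [3, 5, 10]
Compare 14 vs 13: take 13 from right. Merged: [3, 5, 10, 13]
Append remaining from left: [14, 15]. Merged: [3, 5, 10, 13, 14, 15]

Final merged array: [3, 5, 10, 13, 14, 15]
Total comparisons: 4

The merged array is [3, 5, 10, 13, 14, 15], requiring 4 comparisons. The merge step runs in O(n) time where n is the total number of elements.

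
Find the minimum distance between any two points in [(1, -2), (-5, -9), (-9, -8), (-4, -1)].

Computing all pairwise distances among 4 points:

d((1, -2), (-5, -9)) = 9.2195
d((1, -2), (-9, -8)) = 11.6619
d((1, -2), (-4, -1)) = 5.099
d((-5, -9), (-9, -8)) = 4.1231 <-- minimum
d((-5, -9), (-4, -1)) = 8.0623
d((-9, -8), (-4, -1)) = 8.6023

Closest pair: (-5, -9) and (-9, -8) with distance 4.1231

The closest pair is (-5, -9) and (-9, -8) with Euclidean distance 4.1231. For 4 points, brute-force pairwise comparison is shown above. For large n, the divide-and-conquer algorithm (sort by x, recurse on halves, check the dividing strip) achieves O(n log n).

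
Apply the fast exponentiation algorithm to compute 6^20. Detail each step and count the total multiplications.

Computing 6^20 by squaring (build up from 6^1; each line after the first costs one multiplication):

6^1 = 6
6^2 = (6^1)^2 = 6^2 = 36
6^4 = (6^2)^2 = 36^2 = 1296
6^5 = 6 * 6^4 = 6 * 1296 = 7776
6^10 = (6^5)^2 = 7776^2 = 60466176
6^20 = (6^10)^2 = 60466176^2 = 3656158440062976

Result: 3656158440062976
Multiplications needed: 5 (5 lines after 6^1)

6^20 = 3656158440062976. Using exponentiation by squaring, this requires 5 multiplications. The key idea: if the exponent is even, square the half-power; if odd, multiply by the base once.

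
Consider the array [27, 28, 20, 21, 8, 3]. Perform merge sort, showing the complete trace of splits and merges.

Merge sort trace:

Split: [27, 28, 20, 21, 8, 3] -> [27, 28, 20] and [21, 8, 3]
  Split: [27, 28, 20] -> [27] and [28, 20]
    Split: [28, 20] -> [28] and [20]
    Merge: [28] + [20] -> [20, 28]
  Merge: [27] + [20, 28] -> [20, 27, 28]
  Split: [21, 8, 3] -> [21] and [8, 3]
    Split: [8, 3] -> [8] and [3]
    Merge: [8] + [3] -> [3, 8]
  Merge: [21] + [3, 8] -> [3, 8, 21]
Merge: [20, 27, 28] + [3, 8, 21] -> [3, 8, 20, 21, 27, 28]

Final sorted array: [3, 8, 20, 21, 27, 28]

The merge sort proceeds by recursively splitting the array and merging sorted halves.
After all merges, the sorted array is [3, 8, 20, 21, 27, 28].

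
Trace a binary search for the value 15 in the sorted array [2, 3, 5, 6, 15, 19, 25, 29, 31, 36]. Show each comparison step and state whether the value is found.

Binary search for 15 in [2, 3, 5, 6, 15, 19, 25, 29, 31, 36]:

lo=0, hi=9, mid=4, arr[mid]=15 -> Found target at index 4!

Binary search finds 15 at index 4 after 1 comparisons. The search repeatedly halves the search space by comparing with the middle element.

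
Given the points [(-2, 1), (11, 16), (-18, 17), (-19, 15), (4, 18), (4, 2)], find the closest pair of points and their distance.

Computing all pairwise distances among 6 points:

d((-2, 1), (11, 16)) = 19.8494
d((-2, 1), (-18, 17)) = 22.6274
d((-2, 1), (-19, 15)) = 22.0227
d((-2, 1), (4, 18)) = 18.0278
d((-2, 1), (4, 2)) = 6.0828
d((11, 16), (-18, 17)) = 29.0172
d((11, 16), (-19, 15)) = 30.0167
d((11, 16), (4, 18)) = 7.2801
d((11, 16), (4, 2)) = 15.6525
d((-18, 17), (-19, 15)) = 2.2361 <-- minimum
d((-18, 17), (4, 18)) = 22.0227
d((-18, 17), (4, 2)) = 26.6271
d((-19, 15), (4, 18)) = 23.1948
d((-19, 15), (4, 2)) = 26.4197
d((4, 18), (4, 2)) = 16.0

Closest pair: (-18, 17) and (-19, 15) with distance 2.2361

The closest pair is (-18, 17) and (-19, 15) with Euclidean distance 2.2361. For 6 points, brute-force pairwise comparison is shown above. For large n, the divide-and-conquer algorithm (sort by x, recurse on halves, check the dividing strip) achieves O(n log n).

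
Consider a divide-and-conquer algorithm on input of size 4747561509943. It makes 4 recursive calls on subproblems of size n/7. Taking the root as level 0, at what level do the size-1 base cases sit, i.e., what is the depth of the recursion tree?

For divide and conquer with division factor 7:

Problem sizes at each level:
Level 0: 4747561509943
Level 1: 678223072849
Level 2: 96889010407
Level 3: 13841287201
Level 4: 1977326743
Level 5: 282475249
Level 6: 40353607
Level 7: 5764801
Level 8: 823543
Level 9: 117649
Level 10: 16807
Level 11: 2401
Level 12: 343
Level 13: 49
Level 14: 7
Level 15: 1

The root is level 0 and the size-1 base case is level 15 (the tree spans levels 0 through 15, i.e. 16 levels counting the root), so the depth is the number of divisions: log_7(4747561509943) = 15

The recursion tree depth is log_7(4747561509943) = 15. At each level, the problem size is divided by 7, so it takes 15 divisions to reduce to a base case of size 1. The algorithm makes 4 recursive calls at each level.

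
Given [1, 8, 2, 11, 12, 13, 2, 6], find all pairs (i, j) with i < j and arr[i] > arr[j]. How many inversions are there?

Finding inversions in [1, 8, 2, 11, 12, 13, 2, 6]:

(1, 2): arr[1]=8 > arr[2]=2
(1, 6): arr[1]=8 > arr[6]=2
(1, 7): arr[1]=8 > arr[7]=6
(3, 6): arr[3]=11 > arr[6]=2
(3, 7): arr[3]=11 > arr[7]=6
(4, 6): arr[4]=12 > arr[6]=2
(4, 7): arr[4]=12 > arr[7]=6
(5, 6): arr[5]=13 > arr[6]=2
(5, 7): arr[5]=13 > arr[7]=6

Total inversions: 9

The array has 9 inversion(s): (1,2), (1,6), (1,7), (3,6), (3,7), (4,6), (4,7), (5,6), (5,7). Each pair (i,j) satisfies i < j and arr[i] > arr[j].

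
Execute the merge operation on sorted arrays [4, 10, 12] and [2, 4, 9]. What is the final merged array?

Merging process:

Compare 4 vs 2: take 2 from right. Merged: [2]
Compare 4 vs 4: take 4 from left. Merged: [2, 4]
Compare 10 vs 4: take 4 from right. Merged: [2, 4, 4]
Compare 10 vs 9: take 9 from right. Merged: [2, 4, 4, 9]
Append remaining from left: [10, 12]. Merged: [2, 4, 4, 9, 10, 12]

Final merged array: [2, 4, 4, 9, 10, 12]
Total comparisons: 4

The merged array is [2, 4, 4, 9, 10, 12], requiring 4 comparisons. The merge step runs in O(n) time where n is the total number of elements.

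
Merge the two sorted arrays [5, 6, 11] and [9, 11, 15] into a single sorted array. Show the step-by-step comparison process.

Merging process:

Compare 5 vs 9: take 5 from left. Merged: [5]
Compare 6 vs 9: take 6 from left. Merged: [5, 6]
Compare 11 vs 9: take 9 from right. Merged: [5, 6, 9]
Compare 11 vs 11: take 11 from left. Merged: [5, 6, 9, 11]
Append remaining from right: [11, 15]. Merged: [5, 6, 9, 11, 11, 15]

Final merged array: [5, 6, 9, 11, 11, 15]
Total comparisons: 4

The merged array is [5, 6, 9, 11, 11, 15], requiring 4 comparisons. The merge step runs in O(n) time where n is the total number of elements.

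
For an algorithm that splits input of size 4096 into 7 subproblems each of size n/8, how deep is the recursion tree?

For divide and conquer with division factor 8:

Problem sizes at each level:
Level 0: 4096
Level 1: 512
Level 2: 64
Level 3: 8
Level 4: 1

The root is level 0 and the size-1 base case is level 4 (the tree spans levels 0 through 4, i.e. 5 levels counting the root), so the depth is the number of divisions: log_8(4096) = 4

The recursion tree depth is log_8(4096) = 4. At each level, the problem size is divided by 8, so it takes 4 divisions to reduce to a base case of size 1. The algorithm makes 7 recursive calls at each level.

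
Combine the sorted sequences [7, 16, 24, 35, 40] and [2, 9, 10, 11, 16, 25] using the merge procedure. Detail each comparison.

Merging process:

Compare 7 vs 2: take 2 from right. Merged: [2]
Compare 7 vs 9: take 7 from left. Merged: [2, 7]
Compare 16 vs 9: take 9 from right. Merged: [2, 7, 9]
Compare 16 vs 10: take 10 from right. Merged: [2, 7, 9, 10]
Compare 16 vs 11: take 11 from right. Merged: [2, 7, 9, 10, 11]
Compare 16 vs 16: take 16 from left. Merged: [2, 7, 9, 10, 11, 16]
Compare 24 vs 16: take 16 from right. Merged: [2, 7, 9, 10, 11, 16, 16]
Compare 24 vs 25: take 24 from left. Merged: [2, 7, 9, 10, 11, 16, 16, 24]
Compare 35 vs 25: take 25 from right. Merged: [2, 7, 9, 10, 11, 16, 16, 24, 25]
Append remaining from left: [35, 40]. Merged: [2, 7, 9, 10, 11, 16, 16, 24, 25, 35, 40]

Final merged array: [2, 7, 9, 10, 11, 16, 16, 24, 25, 35, 40]
Total comparisons: 9

The merged array is [2, 7, 9, 10, 11, 16, 16, 24, 25, 35, 40], requiring 9 comparisons. The merge step runs in O(n) time where n is the total number of elements.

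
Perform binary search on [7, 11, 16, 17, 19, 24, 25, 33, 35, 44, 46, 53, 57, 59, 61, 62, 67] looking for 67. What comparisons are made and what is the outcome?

Binary search for 67 in [7, 11, 16, 17, 19, 24, 25, 33, 35, 44, 46, 53, 57, 59, 61, 62, 67]:

lo=0, hi=16, mid=8, arr[mid]=35 -> 35 < 67, search right half
lo=9, hi=16, mid=12, arr[mid]=57 -> 57 < 67, search right half
lo=13, hi=16, mid=14, arr[mid]=61 -> 61 < 67, search right half
lo=15, hi=16, mid=15, arr[mid]=62 -> 62 < 67, search right half
lo=16, hi=16, mid=16, arr[mid]=67 -> Found target at index 16!

Binary search finds 67 at index 16 after 5 comparisons. The search repeatedly halves the search space by comparing with the middle element.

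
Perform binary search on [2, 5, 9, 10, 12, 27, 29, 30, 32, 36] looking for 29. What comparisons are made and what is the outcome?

Binary search for 29 in [2, 5, 9, 10, 12, 27, 29, 30, 32, 36]:

lo=0, hi=9, mid=4, arr[mid]=12 -> 12 < 29, search right half
lo=5, hi=9, mid=7, arr[mid]=30 -> 30 > 29, search left half
lo=5, hi=6, mid=5, arr[mid]=27 -> 27 < 29, search right half
lo=6, hi=6, mid=6, arr[mid]=29 -> Found target at index 6!

Binary search finds 29 at index 6 after 4 comparisons. The search repeatedly halves the search space by comparing with the middle element.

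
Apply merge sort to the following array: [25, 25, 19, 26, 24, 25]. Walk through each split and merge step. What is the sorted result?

Merge sort trace:

Split: [25, 25, 19, 26, 24, 25] -> [25, 25, 19] and [26, 24, 25]
  Split: [25, 25, 19] -> [25] and [25, 19]
    Split: [25, 19] -> [25] and [19]
    Merge: [25] + [19] -> [19, 25]
  Merge: [25] + [19, 25] -> [19, 25, 25]
  Split: [26, 24, 25] -> [26] and [24, 25]
    Split: [24, 25] -> [24] and [25]
    Merge: [24] + [25] -> [24, 25]
  Merge: [26] + [24, 25] -> [24, 25, 26]
Merge: [19, 25, 25] + [24, 25, 26] -> [19, 24, 25, 25, 25, 26]

Final sorted array: [19, 24, 25, 25, 25, 26]

The merge sort proceeds by recursively splitting the array and merging sorted halves.
After all merges, the sorted array is [19, 24, 25, 25, 25, 26].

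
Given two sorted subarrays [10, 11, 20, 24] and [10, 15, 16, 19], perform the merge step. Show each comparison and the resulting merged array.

Merging process:

Compare 10 vs 10: take 10 from left. Merged: [10]
Compare 11 vs 10: take 10 from right. Merged: [10, 10]
Compare 11 vs 15: take 11 from left. Merged: [10, 10, 11]
Compare 20 vs 15: take 15 from right. Merged: [10, 10, 11, 15]
Compare 20 vs 16: take 16 from right. Merged: [10, 10, 11, 15, 16]
Compare 20 vs 19: take 19 from right. Merged: [10, 10, 11, 15, 16, 19]
Append remaining from left: [20, 24]. Merged: [10, 10, 11, 15, 16, 19, 20, 24]

Final merged array: [10, 10, 11, 15, 16, 19, 20, 24]
Total comparisons: 6

The merged array is [10, 10, 11, 15, 16, 19, 20, 24], requiring 6 comparisons. The merge step runs in O(n) time where n is the total number of elements.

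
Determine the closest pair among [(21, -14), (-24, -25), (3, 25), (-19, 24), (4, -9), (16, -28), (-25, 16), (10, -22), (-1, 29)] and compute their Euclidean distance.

Computing all pairwise distances among 9 points:

d((21, -14), (-24, -25)) = 46.3249
d((21, -14), (3, 25)) = 42.9535
d((21, -14), (-19, 24)) = 55.1725
d((21, -14), (4, -9)) = 17.72
d((21, -14), (16, -28)) = 14.8661
d((21, -14), (-25, 16)) = 54.9181
d((21, -14), (10, -22)) = 13.6015
d((21, -14), (-1, 29)) = 48.3011
d((-24, -25), (3, 25)) = 56.8243
d((-24, -25), (-19, 24)) = 49.2544
d((-24, -25), (4, -9)) = 32.249
d((-24, -25), (16, -28)) = 40.1123
d((-24, -25), (-25, 16)) = 41.0122
d((-24, -25), (10, -22)) = 34.1321
d((-24, -25), (-1, 29)) = 58.6941
d((3, 25), (-19, 24)) = 22.0227
d((3, 25), (4, -9)) = 34.0147
d((3, 25), (16, -28)) = 54.5711
d((3, 25), (-25, 16)) = 29.4109
d((3, 25), (10, -22)) = 47.5184
d((3, 25), (-1, 29)) = 5.6569 <-- minimum
d((-19, 24), (4, -9)) = 40.2244
d((-19, 24), (16, -28)) = 62.6817
d((-19, 24), (-25, 16)) = 10.0
d((-19, 24), (10, -22)) = 54.3783
d((-19, 24), (-1, 29)) = 18.6815
d((4, -9), (16, -28)) = 22.4722
d((4, -9), (-25, 16)) = 38.2884
d((4, -9), (10, -22)) = 14.3178
d((4, -9), (-1, 29)) = 38.3275
d((16, -28), (-25, 16)) = 60.1415
d((16, -28), (10, -22)) = 8.4853
d((16, -28), (-1, 29)) = 59.4811
d((-25, 16), (10, -22)) = 51.6624
d((-25, 16), (-1, 29)) = 27.2947
d((10, -22), (-1, 29)) = 52.1728

Closest pair: (3, 25) and (-1, 29) with distance 5.6569

The closest pair is (3, 25) and (-1, 29) with Euclidean distance 5.6569. For 9 points, brute-force pairwise comparison is shown above. For large n, the divide-and-conquer algorithm (sort by x, recurse on halves, check the dividing strip) achieves O(n log n).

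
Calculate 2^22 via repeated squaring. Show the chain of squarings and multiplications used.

Computing 2^22 by squaring (build up from 2^1; each line after the first costs one multiplication):

2^1 = 2
2^2 = (2^1)^2 = 2^2 = 4
2^4 = (2^2)^2 = 4^2 = 16
2^5 = 2 * 2^4 = 2 * 16 = 32
2^10 = (2^5)^2 = 32^2 = 1024
2^11 = 2 * 2^10 = 2 * 1024 = 2048
2^22 = (2^11)^2 = 2048^2 = 4194304

Result: 4194304
Multiplications needed: 6 (6 lines after 2^1)

2^22 = 4194304. Using exponentiation by squaring, this requires 6 multiplications. The key idea: if the exponent is even, square the half-power; if odd, multiply by the base once.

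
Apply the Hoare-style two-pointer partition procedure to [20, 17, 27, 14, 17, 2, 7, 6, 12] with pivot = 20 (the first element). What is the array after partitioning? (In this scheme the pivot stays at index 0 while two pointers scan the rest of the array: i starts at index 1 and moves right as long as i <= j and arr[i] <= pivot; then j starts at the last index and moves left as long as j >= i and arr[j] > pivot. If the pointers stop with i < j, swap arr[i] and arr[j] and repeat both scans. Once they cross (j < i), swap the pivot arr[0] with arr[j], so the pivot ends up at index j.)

Hoare-style two-pointer partition with pivot = 20:

Initial array: [20, 17, 27, 14, 17, 2, 7, 6, 12]

Pointers start at i = 1, j = 8.
i stops at index 2 (arr[2]=27 > 20), j stops at index 8 (arr[8]=12 <= 20): swap arr[2] and arr[8], array becomes [20, 17, 12, 14, 17, 2, 7, 6, 27]
i ends at 8, j ends at 7: the pointers have crossed (j < i), so scanning stops.

Swap pivot arr[0] with arr[7] to place pivot at position 7: [6, 17, 12, 14, 17, 2, 7, 20, 27]
Pivot position: 7

After partitioning with pivot 20, the array becomes [6, 17, 12, 14, 17, 2, 7, 20, 27]. The pivot is placed at index 7. All elements to the left of the pivot are <= 20, and all elements to the right are > 20.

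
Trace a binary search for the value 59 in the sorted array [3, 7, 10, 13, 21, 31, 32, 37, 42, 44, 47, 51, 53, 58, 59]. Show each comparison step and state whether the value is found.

Binary search for 59 in [3, 7, 10, 13, 21, 31, 32, 37, 42, 44, 47, 51, 53, 58, 59]:

lo=0, hi=14, mid=7, arr[mid]=37 -> 37 < 59, search right half
lo=8, hi=14, mid=11, arr[mid]=51 -> 51 < 59, search right half
lo=12, hi=14, mid=13, arr[mid]=58 -> 58 < 59, search right half
lo=14, hi=14, mid=14, arr[mid]=59 -> Found target at index 14!

Binary search finds 59 at index 14 after 4 comparisons. The search repeatedly halves the search space by comparing with the middle element.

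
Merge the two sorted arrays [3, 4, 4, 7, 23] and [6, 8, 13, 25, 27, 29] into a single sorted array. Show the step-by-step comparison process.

Merging process:

Compare 3 vs 6: take 3 from left. Merged: [3]
Compare 4 vs 6: take 4 from left. Merged: [3, 4]
Compare 4 vs 6: take 4 from left. Merged: [3, 4, 4]
Compare 7 vs 6: take 6 from right. Merged: [3, 4, 4, 6]
Compare 7 vs 8: take 7 from left. Merged: [3, 4, 4, 6, 7]
Compare 23 vs 8: take 8 from right. Merged: [3, 4, 4, 6, 7, 8]
Compare 23 vs 13: take 13 from right. Merged: [3, 4, 4, 6, 7, 8, 13]
Compare 23 vs 25: take 23 from left. Merged: [3, 4, 4, 6, 7, 8, 13, 23]
Append remaining from right: [25, 27, 29]. Merged: [3, 4, 4, 6, 7, 8, 13, 23, 25, 27, 29]

Final merged array: [3, 4, 4, 6, 7, 8, 13, 23, 25, 27, 29]
Total comparisons: 8

The merged array is [3, 4, 4, 6, 7, 8, 13, 23, 25, 27, 29], requiring 8 comparisons. The merge step runs in O(n) time where n is the total number of elements.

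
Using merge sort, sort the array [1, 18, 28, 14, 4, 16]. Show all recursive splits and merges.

Merge sort trace:

Split: [1, 18, 28, 14, 4, 16] -> [1, 18, 28] and [14, 4, 16]
  Split: [1, 18, 28] -> [1] and [18, 28]
    Split: [18, 28] -> [18] and [28]
    Merge: [18] + [28] -> [18, 28]
  Merge: [1] + [18, 28] -> [1, 18, 28]
  Split: [14, 4, 16] -> [14] and [4, 16]
    Split: [4, 16] -> [4] and [16]
    Merge: [4] + [16] -> [4, 16]
  Merge: [14] + [4, 16] -> [4, 14, 16]
Merge: [1, 18, 28] + [4, 14, 16] -> [1, 4, 14, 16, 18, 28]

Final sorted array: [1, 4, 14, 16, 18, 28]

The merge sort proceeds by recursively splitting the array and merging sorted halves.
After all merges, the sorted array is [1, 4, 14, 16, 18, 28].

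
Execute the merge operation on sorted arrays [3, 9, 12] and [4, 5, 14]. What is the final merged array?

Merging process:

Compare 3 vs 4: take 3 from left. Merged: [3]
Compare 9 vs 4: take 4 from right. Merged: [3, 4]
Compare 9 vs 5: take 5 from right. Merged: [3, 4, 5]
Compare 9 vs 14: take 9 from left. Merged: [3, 4, 5, 9]
Compare 12 vs 14: take 12 from left. Merged: [3, 4, 5, 9, 12]
Append remaining from right: [14]. Merged: [3, 4, 5, 9, 12, 14]

Final merged array: [3, 4, 5, 9, 12, 14]
Total comparisons: 5

The merged array is [3, 4, 5, 9, 12, 14], requiring 5 comparisons. The merge step runs in O(n) time where n is the total number of elements.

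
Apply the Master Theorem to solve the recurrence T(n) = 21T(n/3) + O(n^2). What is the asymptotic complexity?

Master Theorem for T(n) = 21T(n/3) + O(n^2):

a = 21, b = 3, c = 2
log_b(a) = log_3(21) = 2.7712

Case 1: c = 2 < log_3(21) = 2.7712
T(n) = O(n^(log_3 21))

For T(n) = 21T(n/3) + O(n^2): log_3(21) = 2.7712. This is Case 1 of the Master Theorem (c < log_b(a), work dominated by leaves), giving O(n^(log_3 21)).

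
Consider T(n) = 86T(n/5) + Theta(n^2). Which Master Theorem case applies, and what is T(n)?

Master Theorem for T(n) = 86T(n/5) + O(n^2):

a = 86, b = 5, c = 2
log_b(a) = log_5(86) = 2.7676

Case 1: c = 2 < log_5(86) = 2.7676
T(n) = O(n^(log_5 86))

For T(n) = 86T(n/5) + O(n^2): log_5(86) = 2.7676. This is Case 1 of the Master Theorem (c < log_b(a), work dominated by leaves), giving O(n^(log_5 86)).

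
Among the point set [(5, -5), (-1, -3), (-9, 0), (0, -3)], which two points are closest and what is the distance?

Computing all pairwise distances among 4 points:

d((5, -5), (-1, -3)) = 6.3246
d((5, -5), (-9, 0)) = 14.8661
d((5, -5), (0, -3)) = 5.3852
d((-1, -3), (-9, 0)) = 8.544
d((-1, -3), (0, -3)) = 1.0 <-- minimum
d((-9, 0), (0, -3)) = 9.4868

Closest pair: (-1, -3) and (0, -3) with distance 1.0

The closest pair is (-1, -3) and (0, -3) with Euclidean distance 1.0. For 4 points, brute-force pairwise comparison is shown above. For large n, the divide-and-conquer algorithm (sort by x, recurse on halves, check the dividing strip) achieves O(n log n).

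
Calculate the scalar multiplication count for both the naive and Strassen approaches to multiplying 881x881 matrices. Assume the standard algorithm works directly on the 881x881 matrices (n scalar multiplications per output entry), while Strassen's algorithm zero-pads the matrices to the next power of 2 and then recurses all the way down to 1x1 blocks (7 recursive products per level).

Matrix multiplication for 881x881 matrices:

Strassen's algorithm requires power-of-2 dimensions. Pad 881x881 to 1024x1024 (next power of 2).

Standard algorithm: 881^3 = 683797841 multiplications
Strassen's algorithm: 7^(log2(1024)) = 7^10 = 282475249 multiplications
Savings: 683797841 - 282475249 = 401322592 multiplications

Standard: 683797841 multiplications (881^3). Strassen: 282475249 multiplications (7^10, after padding to 1024x1024). Strassen reduces 8 recursive multiplications to 7 at each level.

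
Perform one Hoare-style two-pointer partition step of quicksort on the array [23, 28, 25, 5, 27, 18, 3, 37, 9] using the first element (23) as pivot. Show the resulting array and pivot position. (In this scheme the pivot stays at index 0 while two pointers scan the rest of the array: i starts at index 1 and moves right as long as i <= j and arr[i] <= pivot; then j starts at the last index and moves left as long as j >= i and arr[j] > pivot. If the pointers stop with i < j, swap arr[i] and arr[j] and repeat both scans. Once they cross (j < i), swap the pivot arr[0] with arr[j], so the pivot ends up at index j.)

Hoare-style two-pointer partition with pivot = 23:

Initial array: [23, 28, 25, 5, 27, 18, 3, 37, 9]

Pointers start at i = 1, j = 8.
i stops at index 1 (arr[1]=28 > 23), j stops at index 8 (arr[8]=9 <= 23): swap arr[1] and arr[8], array becomes [23, 9, 25, 5, 27, 18, 3, 37, 28]
i stops at index 2 (arr[2]=25 > 23), j stops at index 6 (arr[6]=3 <= 23): swap arr[2] and arr[6], array becomes [23, 9, 3, 5, 27, 18, 25, 37, 28]
i stops at index 4 (arr[4]=27 > 23), j stops at index 5 (arr[5]=18 <= 23): swap arr[4] and arr[5], array becomes [23, 9, 3, 5, 18, 27, 25, 37, 28]
i ends at 5, j ends at 4: the pointers have crossed (j < i), so scanning stops.

Swap pivot arr[0] with arr[4] to place pivot at position 4: [18, 9, 3, 5, 23, 27, 25, 37, 28]
Pivot position: 4

After partitioning with pivot 23, the array becomes [18, 9, 3, 5, 23, 27, 25, 37, 28]. The pivot is placed at index 4. All elements to the left of the pivot are <= 23, and all elements to the right are > 23.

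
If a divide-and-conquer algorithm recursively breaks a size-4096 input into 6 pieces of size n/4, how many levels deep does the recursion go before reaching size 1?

For divide and conquer with division factor 4:

Problem sizes at each level:
Level 0: 4096
Level 1: 1024
Level 2: 256
Level 3: 64
Level 4: 16
Level 5: 4
Level 6: 1

The root is level 0 and the size-1 base case is level 6 (the tree spans levels 0 through 6, i.e. 7 levels counting the root), so the depth is the number of divisions: log_4(4096) = 6

The recursion tree depth is log_4(4096) = 6. At each level, the problem size is divided by 4, so it takes 6 divisions to reduce to a base case of size 1. The algorithm makes 6 recursive calls at each level.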